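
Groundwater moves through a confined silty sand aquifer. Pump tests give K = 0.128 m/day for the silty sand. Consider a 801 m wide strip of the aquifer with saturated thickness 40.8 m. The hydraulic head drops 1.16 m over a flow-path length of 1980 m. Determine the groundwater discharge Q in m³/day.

Cross-sectional area A = 801 × 40.8 = 32681 m².
Hydraulic gradient i = Δh / L = 1.16 / 1980 = 0.0005859.
Darcy's law: Q = K · A · i = 0.1280 × 32681 × 0.0005859 = 2.451 m³/day.

2.45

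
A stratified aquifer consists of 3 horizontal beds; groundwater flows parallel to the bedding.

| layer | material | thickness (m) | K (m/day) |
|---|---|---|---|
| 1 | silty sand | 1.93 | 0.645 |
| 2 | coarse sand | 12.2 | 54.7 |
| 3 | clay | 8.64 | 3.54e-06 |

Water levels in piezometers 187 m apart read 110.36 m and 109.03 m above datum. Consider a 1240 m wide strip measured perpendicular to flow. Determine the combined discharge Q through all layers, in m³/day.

5900

Flow is parallel to layering, so each bed carries its own Darcy discharge and the transmissivities add.
Σ(K_i·b_i) = 0.645×1.93 + 54.7×12.2 + 3.54e-06×8.64 = 668.6 m²/day.
Hydraulic gradient i = (110.36 − 109.03) / 187 = 1.33 / 187 = 0.007112.
Q = Σ(K_i·b_i) · W · i = 668.6 × 1240 × 0.007112 = 5896 m³/day.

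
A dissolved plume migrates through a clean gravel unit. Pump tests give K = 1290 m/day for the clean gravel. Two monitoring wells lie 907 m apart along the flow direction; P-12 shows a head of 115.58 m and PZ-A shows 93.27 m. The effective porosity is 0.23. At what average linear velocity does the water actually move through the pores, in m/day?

Hydraulic gradient i = (115.58 − 93.27) / 907 = 22.31 / 907 = 0.02460.
Darcy flux q = K · i = 1290 × 0.02460 = 31.73 m/day.
Seepage velocity v = q / n_e = 31.73 / 0.23 = 138.0 m/day.

138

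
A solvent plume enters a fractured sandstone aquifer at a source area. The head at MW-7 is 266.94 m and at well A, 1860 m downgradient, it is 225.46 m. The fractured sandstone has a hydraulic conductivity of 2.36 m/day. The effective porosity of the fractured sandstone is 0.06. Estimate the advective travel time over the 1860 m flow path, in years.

5.81

Hydraulic gradient i = (266.94 − 225.46) / 1860 = 41.48 / 1860 = 0.02230.
Darcy flux q = K · i = 2.360 × 0.02230 = 0.05263 m/day.
Seepage velocity v = q / n_e = 0.05263 / 0.06 = 0.8772 m/day.
Travel time t = L / v = 1860 / 0.8772 = 2120 days = 5.805 years.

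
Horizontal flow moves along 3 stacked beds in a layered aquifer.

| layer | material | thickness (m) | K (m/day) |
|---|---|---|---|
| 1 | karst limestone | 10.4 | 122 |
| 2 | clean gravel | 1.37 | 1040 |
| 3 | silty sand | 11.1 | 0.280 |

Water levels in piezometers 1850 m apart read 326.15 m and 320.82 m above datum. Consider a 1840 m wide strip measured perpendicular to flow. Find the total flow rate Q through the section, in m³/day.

14300

Flow is parallel to layering, so each bed carries its own Darcy discharge and the transmissivities add.
Σ(K_i·b_i) = 122×10.4 + 1040×1.37 + 0.280×11.1 = 2697 m²/day.
Hydraulic gradient i = (326.15 − 320.82) / 1850 = 5.33 / 1850 = 0.002881.
Q = Σ(K_i·b_i) · W · i = 2697 × 1840 × 0.002881 = 14296 m³/day.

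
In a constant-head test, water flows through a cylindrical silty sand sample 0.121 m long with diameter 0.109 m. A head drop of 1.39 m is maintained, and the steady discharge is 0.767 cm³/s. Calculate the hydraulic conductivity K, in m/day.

Cross-sectional area A = π·(d/2)² = π × (0.109/2)² = 0.009331 m².
Convert discharge: 0.767 cm³/s = 7.670e-07 m³/s.
Darcy's law rearranged: K = Q·L / (A·Δh) = 7.670e-07 × 0.121 / (0.009331 × 1.39) = 7.155e-06 m/s = 0.6182 m/day.

0.618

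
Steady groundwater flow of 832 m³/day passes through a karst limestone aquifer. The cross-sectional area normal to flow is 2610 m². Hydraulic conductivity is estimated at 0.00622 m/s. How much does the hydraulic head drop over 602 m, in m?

0.357

Convert K: 0.00622 m/s × 86400 = 537.4 m/day.
From Q = K·A·i, i = Q / (K·A) = 832 / (537.4 × 2610) = 0.0005932.
Head loss Δh = i · L = 0.0005932 × 602 = 0.3571 m.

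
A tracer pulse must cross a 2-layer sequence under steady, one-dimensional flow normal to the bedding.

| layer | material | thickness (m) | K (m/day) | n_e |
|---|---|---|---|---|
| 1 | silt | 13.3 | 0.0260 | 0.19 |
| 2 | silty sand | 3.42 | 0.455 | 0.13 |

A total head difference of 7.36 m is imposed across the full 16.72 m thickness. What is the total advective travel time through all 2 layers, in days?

With flow normal to the layers, continuity requires the same specific discharge q through every layer.
Σ(b_i/K_i) = 13.3/0.0260 + 3.42/0.455 = 519.1 d.
q = Δh / Σ(b_i/K_i) = 7.36 / 519.1 = 0.01418 m/day.
In each layer the seepage velocity is v_i = q/n_i, so the layer transit time is t_i = b_i·n_i / q:
  layer 1 (silt): t_1 = 13.3 × 0.19 / 0.01418 = 178.2 d
  layer 2 (silty sand): t_2 = 3.42 × 0.13 / 0.01418 = 31.35 d
Total t = Σ t_i = 209.6 days.

210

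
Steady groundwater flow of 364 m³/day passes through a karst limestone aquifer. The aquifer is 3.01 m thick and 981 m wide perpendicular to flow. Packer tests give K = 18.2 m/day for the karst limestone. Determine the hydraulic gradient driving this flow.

Cross-sectional area A = 981 × 3.01 = 2953 m².
From Q = K·A·i, i = Q / (K·A) = 364 / (18.20 × 2953) = 0.006773.

0.00677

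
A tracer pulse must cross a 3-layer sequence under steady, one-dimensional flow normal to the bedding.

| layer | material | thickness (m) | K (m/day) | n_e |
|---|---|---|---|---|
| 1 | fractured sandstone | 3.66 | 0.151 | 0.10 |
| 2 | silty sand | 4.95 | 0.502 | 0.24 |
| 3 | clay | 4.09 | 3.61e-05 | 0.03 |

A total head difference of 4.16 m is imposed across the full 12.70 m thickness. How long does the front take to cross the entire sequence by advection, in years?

125

With flow normal to the layers, continuity requires the same specific discharge q through every layer.
Σ(b_i/K_i) = 3.66/0.151 + 4.95/0.502 + 4.09/3.61e-05 = 1.133e+05 d.
q = Δh / Σ(b_i/K_i) = 4.16 / 1.133e+05 = 3.671e-05 m/day.
In each layer the seepage velocity is v_i = q/n_i, so the layer transit time is t_i = b_i·n_i / q:
  layer 1 (fractured sandstone): t_1 = 3.66 × 0.10 / 3.671e-05 = 9971 d
  layer 2 (silty sand): t_2 = 4.95 × 0.24 / 3.671e-05 = 32365 d
  layer 3 (clay): t_3 = 4.09 × 0.03 / 3.671e-05 = 3343 d
Total t = Σ t_i = 45678 days = 125.1 years.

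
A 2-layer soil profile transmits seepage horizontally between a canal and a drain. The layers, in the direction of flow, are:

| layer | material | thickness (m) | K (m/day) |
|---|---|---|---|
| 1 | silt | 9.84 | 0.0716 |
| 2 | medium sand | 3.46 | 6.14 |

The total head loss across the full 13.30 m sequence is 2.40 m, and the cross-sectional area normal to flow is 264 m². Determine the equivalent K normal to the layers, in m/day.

0.0964

Flow is perpendicular to layering, so the layers act in series and the equivalent K is the thickness-weighted harmonic mean.
Total thickness L = 9.84 + 3.46 = 13.30 m.
Σ(b_i/K_i) = 9.84/0.0716 + 3.46/6.14 = 138.0 d.
K_eq = L / Σ(b_i/K_i) = 13.30 / 138.0 = 0.09638 m/day.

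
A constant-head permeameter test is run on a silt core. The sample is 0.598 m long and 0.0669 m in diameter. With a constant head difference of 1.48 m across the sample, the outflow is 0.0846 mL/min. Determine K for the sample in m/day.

0.0140

Cross-sectional area A = π·(d/2)² = π × (0.0669/2)² = 0.003515 m².
Convert discharge: 0.0846 mL/min = 1.410e-09 m³/s.
Darcy's law rearranged: K = Q·L / (A·Δh) = 1.410e-09 × 0.598 / (0.003515 × 1.48) = 1.621e-07 m/s = 0.01400 m/day.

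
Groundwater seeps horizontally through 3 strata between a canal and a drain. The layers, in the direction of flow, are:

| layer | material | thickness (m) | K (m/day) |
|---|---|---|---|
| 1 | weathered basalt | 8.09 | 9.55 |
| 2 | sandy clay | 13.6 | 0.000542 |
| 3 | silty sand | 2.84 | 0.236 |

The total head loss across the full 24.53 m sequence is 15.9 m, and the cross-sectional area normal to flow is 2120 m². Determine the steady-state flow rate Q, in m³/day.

1.34

Flow is perpendicular to layering, so the layers act in series and the equivalent K is the thickness-weighted harmonic mean.
Total thickness L = 8.09 + 13.6 + 2.84 = 24.53 m.
Σ(b_i/K_i) = 8.09/9.55 + 13.6/0.000542 + 2.84/0.236 = 25105 d.
K_eq = L / Σ(b_i/K_i) = 24.53 / 25105 = 0.0009771 m/day.
Q = K_eq · A · (Δh/L) = 0.0009771 × 2120 × (15.9/24.53) = 1.343 m³/day.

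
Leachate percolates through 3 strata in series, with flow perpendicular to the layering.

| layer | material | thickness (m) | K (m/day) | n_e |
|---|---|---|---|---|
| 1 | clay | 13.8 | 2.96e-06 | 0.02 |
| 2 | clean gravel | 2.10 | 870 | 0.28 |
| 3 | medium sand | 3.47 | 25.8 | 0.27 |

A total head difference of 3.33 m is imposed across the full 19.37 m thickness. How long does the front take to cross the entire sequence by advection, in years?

With flow normal to the layers, continuity requires the same specific discharge q through every layer.
Σ(b_i/K_i) = 13.8/2.96e-06 + 2.10/870 + 3.47/25.8 = 4.662e+06 d.
q = Δh / Σ(b_i/K_i) = 3.33 / 4.662e+06 = 7.143e-07 m/day.
In each layer the seepage velocity is v_i = q/n_i, so the layer transit time is t_i = b_i·n_i / q:
  layer 1 (clay): t_1 = 13.8 × 0.02 / 7.143e-07 = 3.864e+05 d
  layer 2 (clean gravel): t_2 = 2.10 × 0.28 / 7.143e-07 = 8.232e+05 d
  layer 3 (medium sand): t_3 = 3.47 × 0.27 / 7.143e-07 = 1.312e+06 d
Total t = Σ t_i = 2.521e+06 days = 6903 years.

6900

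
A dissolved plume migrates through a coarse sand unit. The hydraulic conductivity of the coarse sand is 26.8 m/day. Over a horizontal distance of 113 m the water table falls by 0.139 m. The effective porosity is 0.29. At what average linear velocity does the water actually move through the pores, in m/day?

Hydraulic gradient i = Δh / L = 0.139 / 113 = 0.001230.
Darcy flux q = K · i = 26.80 × 0.001230 = 0.03297 m/day.
Seepage velocity v = q / n_e = 0.03297 / 0.29 = 0.1137 m/day.

0.114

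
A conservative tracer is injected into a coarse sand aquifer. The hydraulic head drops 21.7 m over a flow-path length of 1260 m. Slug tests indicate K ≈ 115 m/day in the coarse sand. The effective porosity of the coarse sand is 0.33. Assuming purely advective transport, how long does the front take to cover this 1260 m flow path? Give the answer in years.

Hydraulic gradient i = Δh / L = 21.7 / 1260 = 0.01722.
Darcy flux q = K · i = 115.0 × 0.01722 = 1.981 m/day.
Seepage velocity v = q / n_e = 1.981 / 0.33 = 6.002 m/day.
Travel time t = L / v = 1260 / 6.002 = 209.9 days = 0.5748 years.

0.575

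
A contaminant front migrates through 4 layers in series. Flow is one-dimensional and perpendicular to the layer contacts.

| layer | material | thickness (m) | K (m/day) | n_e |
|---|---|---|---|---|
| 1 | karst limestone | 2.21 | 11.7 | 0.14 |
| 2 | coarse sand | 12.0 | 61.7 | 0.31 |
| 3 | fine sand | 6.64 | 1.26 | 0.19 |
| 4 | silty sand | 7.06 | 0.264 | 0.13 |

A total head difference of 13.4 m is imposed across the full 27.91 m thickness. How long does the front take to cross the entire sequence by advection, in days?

With flow normal to the layers, continuity requires the same specific discharge q through every layer.
Σ(b_i/K_i) = 2.21/11.7 + 12.0/61.7 + 6.64/1.26 + 7.06/0.264 = 32.40 d.
q = Δh / Σ(b_i/K_i) = 13.4 / 32.40 = 0.4136 m/day.
In each layer the seepage velocity is v_i = q/n_i, so the layer transit time is t_i = b_i·n_i / q:
  layer 1 (karst limestone): t_1 = 2.21 × 0.14 / 0.4136 = 0.7480 d
  layer 2 (coarse sand): t_2 = 12.0 × 0.31 / 0.4136 = 8.993 d
  layer 3 (fine sand): t_3 = 6.64 × 0.19 / 0.4136 = 3.050 d
  layer 4 (silty sand): t_4 = 7.06 × 0.13 / 0.4136 = 2.219 d
Total t = Σ t_i = 15.01 days.

15.0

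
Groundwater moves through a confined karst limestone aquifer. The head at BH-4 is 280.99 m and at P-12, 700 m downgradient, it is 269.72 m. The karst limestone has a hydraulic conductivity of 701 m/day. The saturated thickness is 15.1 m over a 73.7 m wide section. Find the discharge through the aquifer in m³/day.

12600

Cross-sectional area A = 73.7 × 15.1 = 1113 m².
Hydraulic gradient i = (280.99 − 269.72) / 700 = 11.27 / 700 = 0.01610.
Darcy's law: Q = K · A · i = 701.0 × 1113 × 0.01610 = 12560 m³/day.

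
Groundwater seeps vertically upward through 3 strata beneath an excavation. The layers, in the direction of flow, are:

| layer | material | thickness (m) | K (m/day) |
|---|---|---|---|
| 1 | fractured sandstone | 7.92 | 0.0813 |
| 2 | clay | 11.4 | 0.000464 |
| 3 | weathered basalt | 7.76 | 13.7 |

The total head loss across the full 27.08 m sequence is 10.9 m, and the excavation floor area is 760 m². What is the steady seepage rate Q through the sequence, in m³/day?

0.336

Flow is perpendicular to layering, so the layers act in series and the equivalent K is the thickness-weighted harmonic mean.
Total thickness L = 7.92 + 11.4 + 7.76 = 27.08 m.
Σ(b_i/K_i) = 7.92/0.0813 + 11.4/0.000464 + 7.76/13.7 = 24667 d.
K_eq = L / Σ(b_i/K_i) = 27.08 / 24667 = 0.001098 m/day.
Q = K_eq · A · (Δh/L) = 0.001098 × 760 × (10.9/27.08) = 0.3358 m³/day.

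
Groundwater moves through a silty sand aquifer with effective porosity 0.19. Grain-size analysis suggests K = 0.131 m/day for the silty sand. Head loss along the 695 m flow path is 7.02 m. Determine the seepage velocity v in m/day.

Hydraulic gradient i = Δh / L = 7.02 / 695 = 0.01010.
Darcy flux q = K · i = 0.1310 × 0.01010 = 0.001323 m/day.
Seepage velocity v = q / n_e = 0.001323 / 0.19 = 0.006964 m/day.

0.00696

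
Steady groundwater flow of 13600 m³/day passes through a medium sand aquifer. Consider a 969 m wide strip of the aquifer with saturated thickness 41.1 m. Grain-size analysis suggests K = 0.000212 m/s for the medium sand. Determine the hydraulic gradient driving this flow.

0.0186

Convert K: 0.000212 m/s × 86400 = 18.32 m/day.
Cross-sectional area A = 969 × 41.1 = 39826 m².
From Q = K·A·i, i = Q / (K·A) = 13600 / (18.32 × 39826) = 0.01864.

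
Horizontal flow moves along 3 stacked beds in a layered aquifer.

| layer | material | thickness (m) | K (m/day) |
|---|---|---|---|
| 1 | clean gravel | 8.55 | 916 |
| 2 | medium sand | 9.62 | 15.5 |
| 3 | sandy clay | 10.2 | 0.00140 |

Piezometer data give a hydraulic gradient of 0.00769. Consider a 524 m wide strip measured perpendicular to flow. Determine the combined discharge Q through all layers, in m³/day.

32200

Flow is parallel to layering, so each bed carries its own Darcy discharge and the transmissivities add.
Σ(K_i·b_i) = 916×8.55 + 15.5×9.62 + 0.00140×10.2 = 7981 m²/day.
Hydraulic gradient i = 0.00769.
Q = Σ(K_i·b_i) · W · i = 7981 × 524 × 0.007690 = 32160 m³/day.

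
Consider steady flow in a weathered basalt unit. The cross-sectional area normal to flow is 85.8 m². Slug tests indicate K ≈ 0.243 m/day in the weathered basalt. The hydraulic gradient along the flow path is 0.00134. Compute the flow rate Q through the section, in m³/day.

0.0279

Hydraulic gradient i = 0.00134.
Darcy's law: Q = K · A · i = 0.2430 × 85.80 × 0.001340 = 0.02794 m³/day.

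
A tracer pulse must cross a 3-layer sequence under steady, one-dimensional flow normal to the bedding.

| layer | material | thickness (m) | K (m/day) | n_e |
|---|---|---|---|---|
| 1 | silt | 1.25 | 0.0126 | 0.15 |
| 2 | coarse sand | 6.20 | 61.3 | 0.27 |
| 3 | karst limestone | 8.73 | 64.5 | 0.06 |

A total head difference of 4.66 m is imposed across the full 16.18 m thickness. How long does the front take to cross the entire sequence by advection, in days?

With flow normal to the layers, continuity requires the same specific discharge q through every layer.
Σ(b_i/K_i) = 1.25/0.0126 + 6.20/61.3 + 8.73/64.5 = 99.44 d.
q = Δh / Σ(b_i/K_i) = 4.66 / 99.44 = 0.04686 m/day.
In each layer the seepage velocity is v_i = q/n_i, so the layer transit time is t_i = b_i·n_i / q:
  layer 1 (silt): t_1 = 1.25 × 0.15 / 0.04686 = 4.001 d
  layer 2 (coarse sand): t_2 = 6.20 × 0.27 / 0.04686 = 35.72 d
  layer 3 (karst limestone): t_3 = 8.73 × 0.06 / 0.04686 = 11.18 d
Total t = Σ t_i = 50.90 days.

50.9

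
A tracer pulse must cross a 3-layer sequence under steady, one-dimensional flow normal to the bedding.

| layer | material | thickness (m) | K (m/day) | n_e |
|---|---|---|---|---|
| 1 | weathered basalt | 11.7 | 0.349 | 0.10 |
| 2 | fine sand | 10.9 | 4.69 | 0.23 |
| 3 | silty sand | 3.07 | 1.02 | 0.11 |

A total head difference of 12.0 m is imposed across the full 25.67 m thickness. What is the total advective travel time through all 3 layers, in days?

With flow normal to the layers, continuity requires the same specific discharge q through every layer.
Σ(b_i/K_i) = 11.7/0.349 + 10.9/4.69 + 3.07/1.02 = 38.86 d.
q = Δh / Σ(b_i/K_i) = 12.0 / 38.86 = 0.3088 m/day.
In each layer the seepage velocity is v_i = q/n_i, so the layer transit time is t_i = b_i·n_i / q:
  layer 1 (weathered basalt): t_1 = 11.7 × 0.10 / 0.3088 = 3.789 d
  layer 2 (fine sand): t_2 = 10.9 × 0.23 / 0.3088 = 8.118 d
  layer 3 (silty sand): t_3 = 3.07 × 0.11 / 0.3088 = 1.094 d
Total t = Σ t_i = 13.00 days.

13.0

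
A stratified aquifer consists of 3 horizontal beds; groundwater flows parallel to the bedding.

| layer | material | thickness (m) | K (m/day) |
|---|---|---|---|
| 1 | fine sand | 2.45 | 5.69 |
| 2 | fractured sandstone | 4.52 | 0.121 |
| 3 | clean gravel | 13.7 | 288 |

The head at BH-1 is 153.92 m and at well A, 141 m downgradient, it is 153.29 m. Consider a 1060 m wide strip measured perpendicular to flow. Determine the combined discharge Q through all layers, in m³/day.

Flow is parallel to layering, so each bed carries its own Darcy discharge and the transmissivities add.
Σ(K_i·b_i) = 5.69×2.45 + 0.121×4.52 + 288×13.7 = 3960 m²/day.
Hydraulic gradient i = (153.92 − 153.29) / 141 = 0.63 / 141 = 0.004468.
Q = Σ(K_i·b_i) · W · i = 3960 × 1060 × 0.004468 = 18756 m³/day.

18800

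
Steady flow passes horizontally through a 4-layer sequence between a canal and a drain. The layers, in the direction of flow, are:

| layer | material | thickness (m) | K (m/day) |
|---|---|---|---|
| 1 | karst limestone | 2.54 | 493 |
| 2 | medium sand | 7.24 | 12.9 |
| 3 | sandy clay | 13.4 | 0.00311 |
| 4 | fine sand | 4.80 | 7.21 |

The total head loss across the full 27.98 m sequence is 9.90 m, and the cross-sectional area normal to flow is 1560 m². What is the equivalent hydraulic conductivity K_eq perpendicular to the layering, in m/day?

0.00649

Flow is perpendicular to layering, so the layers act in series and the equivalent K is the thickness-weighted harmonic mean.
Total thickness L = 2.54 + 7.24 + 13.4 + 4.80 = 27.98 m.
Σ(b_i/K_i) = 2.54/493 + 7.24/12.9 + 13.4/0.00311 + 4.80/7.21 = 4310 d.
K_eq = L / Σ(b_i/K_i) = 27.98 / 4310 = 0.006492 m/day.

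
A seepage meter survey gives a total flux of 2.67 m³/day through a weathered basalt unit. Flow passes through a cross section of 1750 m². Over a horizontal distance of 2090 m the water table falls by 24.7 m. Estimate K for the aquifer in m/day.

Hydraulic gradient i = Δh / L = 24.7 / 2090 = 0.01182.
From Q = K·A·i, K = Q / (A·i) = 2.67 / (1750 × 0.01182) = 0.1291 m/day.

0.129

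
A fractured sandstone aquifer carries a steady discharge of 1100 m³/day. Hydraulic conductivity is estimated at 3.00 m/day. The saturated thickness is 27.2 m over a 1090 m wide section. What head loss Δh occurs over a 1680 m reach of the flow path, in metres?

Cross-sectional area A = 1090 × 27.2 = 29648 m².
From Q = K·A·i, i = Q / (K·A) = 1100 / (3.000 × 29648) = 0.01237.
Head loss Δh = i · L = 0.01237 × 1680 = 20.78 m.

20.8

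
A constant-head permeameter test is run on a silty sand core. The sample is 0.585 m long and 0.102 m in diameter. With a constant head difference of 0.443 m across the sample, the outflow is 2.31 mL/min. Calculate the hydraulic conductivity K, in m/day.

Cross-sectional area A = π·(d/2)² = π × (0.102/2)² = 0.008171 m².
Convert discharge: 2.31 mL/min = 3.850e-08 m³/s.
Darcy's law rearranged: K = Q·L / (A·Δh) = 3.850e-08 × 0.585 / (0.008171 × 0.443) = 6.222e-06 m/s = 0.5376 m/day.

0.538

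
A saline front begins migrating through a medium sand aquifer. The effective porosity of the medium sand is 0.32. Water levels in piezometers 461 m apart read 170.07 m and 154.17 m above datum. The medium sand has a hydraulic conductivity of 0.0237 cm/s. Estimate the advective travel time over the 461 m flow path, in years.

0.572

Convert K: 0.0237 cm/s × 864 = 20.48 m/day.
Hydraulic gradient i = (170.07 − 154.17) / 461 = 15.9 / 461 = 0.03449.
Darcy flux q = K · i = 20.48 × 0.03449 = 0.7062 m/day.
Seepage velocity v = q / n_e = 0.7062 / 0.32 = 2.207 m/day.
Travel time t = L / v = 461 / 2.207 = 208.9 days = 0.5719 years.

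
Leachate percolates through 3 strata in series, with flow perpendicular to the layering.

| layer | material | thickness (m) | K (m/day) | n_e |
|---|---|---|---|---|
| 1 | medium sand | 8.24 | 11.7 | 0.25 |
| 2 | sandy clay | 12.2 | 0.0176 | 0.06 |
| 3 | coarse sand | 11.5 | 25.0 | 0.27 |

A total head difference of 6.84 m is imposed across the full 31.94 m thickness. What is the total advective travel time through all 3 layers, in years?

With flow normal to the layers, continuity requires the same specific discharge q through every layer.
Σ(b_i/K_i) = 8.24/11.7 + 12.2/0.0176 + 11.5/25.0 = 694.3 d.
q = Δh / Σ(b_i/K_i) = 6.84 / 694.3 = 0.009851 m/day.
In each layer the seepage velocity is v_i = q/n_i, so the layer transit time is t_i = b_i·n_i / q:
  layer 1 (medium sand): t_1 = 8.24 × 0.25 / 0.009851 = 209.1 d
  layer 2 (sandy clay): t_2 = 12.2 × 0.06 / 0.009851 = 74.31 d
  layer 3 (coarse sand): t_3 = 11.5 × 0.27 / 0.009851 = 315.2 d
Total t = Σ t_i = 598.6 days = 1.639 years.

1.64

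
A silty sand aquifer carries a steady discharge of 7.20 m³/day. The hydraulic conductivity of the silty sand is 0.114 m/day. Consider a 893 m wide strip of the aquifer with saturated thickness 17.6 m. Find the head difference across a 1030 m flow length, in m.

4.14

Cross-sectional area A = 893 × 17.6 = 15717 m².
From Q = K·A·i, i = Q / (K·A) = 7.20 / (0.1140 × 15717) = 0.004018.
Head loss Δh = i · L = 0.004018 × 1030 = 4.139 m.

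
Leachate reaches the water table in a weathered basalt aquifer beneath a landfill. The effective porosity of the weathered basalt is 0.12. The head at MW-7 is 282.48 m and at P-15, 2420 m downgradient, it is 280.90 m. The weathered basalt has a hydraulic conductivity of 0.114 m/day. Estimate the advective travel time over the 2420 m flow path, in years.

Hydraulic gradient i = (282.48 − 280.90) / 2420 = 1.58 / 2420 = 0.0006529.
Darcy flux q = K · i = 0.1140 × 0.0006529 = 7.443e-05 m/day.
Seepage velocity v = q / n_e = 7.443e-05 / 0.12 = 0.0006202 m/day.
Travel time t = L / v = 2420 / 0.0006202 = 3.902e+06 days = 10682 years.

10700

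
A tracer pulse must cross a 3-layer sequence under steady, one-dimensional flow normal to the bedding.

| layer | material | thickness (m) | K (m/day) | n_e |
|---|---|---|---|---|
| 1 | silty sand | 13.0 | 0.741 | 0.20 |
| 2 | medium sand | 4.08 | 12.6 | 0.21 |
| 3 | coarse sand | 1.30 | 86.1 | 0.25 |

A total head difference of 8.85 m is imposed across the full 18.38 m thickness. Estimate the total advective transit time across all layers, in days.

7.64

With flow normal to the layers, continuity requires the same specific discharge q through every layer.
Σ(b_i/K_i) = 13.0/0.741 + 4.08/12.6 + 1.30/86.1 = 17.88 d.
q = Δh / Σ(b_i/K_i) = 8.85 / 17.88 = 0.4949 m/day.
In each layer the seepage velocity is v_i = q/n_i, so the layer transit time is t_i = b_i·n_i / q:
  layer 1 (silty sand): t_1 = 13.0 × 0.20 / 0.4949 = 5.254 d
  layer 2 (medium sand): t_2 = 4.08 × 0.21 / 0.4949 = 1.731 d
  layer 3 (coarse sand): t_3 = 1.30 × 0.25 / 0.4949 = 0.6567 d
Total t = Σ t_i = 7.642 days.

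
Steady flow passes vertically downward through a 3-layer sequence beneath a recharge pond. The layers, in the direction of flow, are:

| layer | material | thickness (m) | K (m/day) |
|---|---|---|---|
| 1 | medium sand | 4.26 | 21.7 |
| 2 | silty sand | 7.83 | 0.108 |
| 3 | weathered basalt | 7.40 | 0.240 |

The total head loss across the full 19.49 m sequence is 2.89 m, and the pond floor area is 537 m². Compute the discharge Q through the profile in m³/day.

Flow is perpendicular to layering, so the layers act in series and the equivalent K is the thickness-weighted harmonic mean.
Total thickness L = 4.26 + 7.83 + 7.40 = 19.49 m.
Σ(b_i/K_i) = 4.26/21.7 + 7.83/0.108 + 7.40/0.240 = 103.5 d.
K_eq = L / Σ(b_i/K_i) = 19.49 / 103.5 = 0.1883 m/day.
Q = K_eq · A · (Δh/L) = 0.1883 × 537 × (2.89/19.49) = 14.99 m³/day.

15.0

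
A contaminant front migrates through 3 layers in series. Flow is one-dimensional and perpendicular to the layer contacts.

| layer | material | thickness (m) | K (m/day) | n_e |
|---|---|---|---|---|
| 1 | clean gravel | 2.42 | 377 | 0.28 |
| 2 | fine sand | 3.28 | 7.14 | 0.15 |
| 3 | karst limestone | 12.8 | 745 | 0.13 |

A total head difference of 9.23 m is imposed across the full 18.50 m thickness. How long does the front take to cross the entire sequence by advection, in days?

0.148

With flow normal to the layers, continuity requires the same specific discharge q through every layer.
Σ(b_i/K_i) = 2.42/377 + 3.28/7.14 + 12.8/745 = 0.4830 d.
q = Δh / Σ(b_i/K_i) = 9.23 / 0.4830 = 19.11 m/day.
In each layer the seepage velocity is v_i = q/n_i, so the layer transit time is t_i = b_i·n_i / q:
  layer 1 (clean gravel): t_1 = 2.42 × 0.28 / 19.11 = 0.03546 d
  layer 2 (fine sand): t_2 = 3.28 × 0.15 / 19.11 = 0.02575 d
  layer 3 (karst limestone): t_3 = 12.8 × 0.13 / 19.11 = 0.08707 d
Total t = Σ t_i = 0.1483 days.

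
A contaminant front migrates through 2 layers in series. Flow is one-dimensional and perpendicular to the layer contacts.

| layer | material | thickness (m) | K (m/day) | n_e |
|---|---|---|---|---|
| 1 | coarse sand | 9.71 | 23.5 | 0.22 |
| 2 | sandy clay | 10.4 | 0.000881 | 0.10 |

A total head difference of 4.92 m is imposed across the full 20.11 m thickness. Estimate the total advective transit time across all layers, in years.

20.9

With flow normal to the layers, continuity requires the same specific discharge q through every layer.
Σ(b_i/K_i) = 9.71/23.5 + 10.4/0.000881 = 11805 d.
q = Δh / Σ(b_i/K_i) = 4.92 / 11805 = 0.0004168 m/day.
In each layer the seepage velocity is v_i = q/n_i, so the layer transit time is t_i = b_i·n_i / q:
  layer 1 (coarse sand): t_1 = 9.71 × 0.22 / 0.0004168 = 5126 d
  layer 2 (sandy clay): t_2 = 10.4 × 0.10 / 0.0004168 = 2495 d
Total t = Σ t_i = 7621 days = 20.87 years.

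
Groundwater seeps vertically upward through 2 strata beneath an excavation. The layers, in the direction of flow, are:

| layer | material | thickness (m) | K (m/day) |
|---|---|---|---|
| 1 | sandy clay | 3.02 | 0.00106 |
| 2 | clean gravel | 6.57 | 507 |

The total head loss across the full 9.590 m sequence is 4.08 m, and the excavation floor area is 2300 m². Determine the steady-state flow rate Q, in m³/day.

Flow is perpendicular to layering, so the layers act in series and the equivalent K is the thickness-weighted harmonic mean.
Total thickness L = 3.02 + 6.57 = 9.590 m.
Σ(b_i/K_i) = 3.02/0.00106 + 6.57/507 = 2849 d.
K_eq = L / Σ(b_i/K_i) = 9.590 / 2849 = 0.003366 m/day.
Q = K_eq · A · (Δh/L) = 0.003366 × 2300 × (4.08/9.590) = 3.294 m³/day.

3.29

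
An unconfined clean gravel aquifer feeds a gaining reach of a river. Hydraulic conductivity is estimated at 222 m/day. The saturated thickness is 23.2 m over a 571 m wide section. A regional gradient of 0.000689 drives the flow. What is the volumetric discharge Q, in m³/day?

2030

Cross-sectional area A = 571 × 23.2 = 13247 m².
Hydraulic gradient i = 0.000689.
Darcy's law: Q = K · A · i = 222.0 × 13247 × 0.0006890 = 2026 m³/day.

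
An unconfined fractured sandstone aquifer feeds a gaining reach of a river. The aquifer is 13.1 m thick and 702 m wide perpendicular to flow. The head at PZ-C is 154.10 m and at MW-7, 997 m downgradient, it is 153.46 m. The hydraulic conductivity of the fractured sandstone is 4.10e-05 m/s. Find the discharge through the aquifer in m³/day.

Convert K: 4.10e-05 m/s × 86400 = 3.542 m/day.
Cross-sectional area A = 702 × 13.1 = 9196 m².
Hydraulic gradient i = (154.10 − 153.46) / 997 = 0.64 / 997 = 0.0006419.
Darcy's law: Q = K · A · i = 3.542 × 9196 × 0.0006419 = 20.91 m³/day.

20.9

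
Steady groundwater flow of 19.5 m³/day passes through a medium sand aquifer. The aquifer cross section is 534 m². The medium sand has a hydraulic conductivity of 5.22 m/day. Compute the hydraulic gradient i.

0.00700

From Q = K·A·i, i = Q / (K·A) = 19.5 / (5.220 × 534.0) = 0.006996.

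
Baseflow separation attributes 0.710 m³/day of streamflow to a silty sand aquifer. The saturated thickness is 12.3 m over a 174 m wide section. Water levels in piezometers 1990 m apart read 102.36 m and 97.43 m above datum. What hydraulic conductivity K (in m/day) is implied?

Cross-sectional area A = 174 × 12.3 = 2140 m².
Hydraulic gradient i = (102.36 − 97.43) / 1990 = 4.93 / 1990 = 0.002477.
From Q = K·A·i, K = Q / (A·i) = 0.710 / (2140 × 0.002477) = 0.1339 m/day.

0.134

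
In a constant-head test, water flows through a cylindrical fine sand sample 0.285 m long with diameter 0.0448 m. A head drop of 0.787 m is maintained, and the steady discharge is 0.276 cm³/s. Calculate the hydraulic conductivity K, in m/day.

Cross-sectional area A = π·(d/2)² = π × (0.0448/2)² = 0.001576 m².
Convert discharge: 0.276 cm³/s = 2.760e-07 m³/s.
Darcy's law rearranged: K = Q·L / (A·Δh) = 2.760e-07 × 0.285 / (0.001576 × 0.787) = 6.341e-05 m/s = 5.478 m/day.

5.48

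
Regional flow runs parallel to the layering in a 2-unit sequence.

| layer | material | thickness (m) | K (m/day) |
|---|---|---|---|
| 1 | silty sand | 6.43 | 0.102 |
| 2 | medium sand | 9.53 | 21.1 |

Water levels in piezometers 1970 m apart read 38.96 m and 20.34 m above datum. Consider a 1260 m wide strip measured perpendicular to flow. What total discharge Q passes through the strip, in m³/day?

2400

Flow is parallel to layering, so each bed carries its own Darcy discharge and the transmissivities add.
Σ(K_i·b_i) = 0.102×6.43 + 21.1×9.53 = 201.7 m²/day.
Hydraulic gradient i = (38.96 − 20.34) / 1970 = 18.62 / 1970 = 0.009452.
Q = Σ(K_i·b_i) · W · i = 201.7 × 1260 × 0.009452 = 2403 m³/day.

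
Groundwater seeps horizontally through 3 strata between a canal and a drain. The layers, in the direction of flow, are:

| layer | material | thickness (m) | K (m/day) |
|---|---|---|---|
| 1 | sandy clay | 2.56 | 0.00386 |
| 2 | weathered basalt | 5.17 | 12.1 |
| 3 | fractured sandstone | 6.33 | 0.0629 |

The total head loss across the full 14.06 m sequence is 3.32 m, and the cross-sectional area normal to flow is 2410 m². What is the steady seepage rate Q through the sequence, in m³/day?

10.5

Flow is perpendicular to layering, so the layers act in series and the equivalent K is the thickness-weighted harmonic mean.
Total thickness L = 2.56 + 5.17 + 6.33 = 14.06 m.
Σ(b_i/K_i) = 2.56/0.00386 + 5.17/12.1 + 6.33/0.0629 = 764.3 d.
K_eq = L / Σ(b_i/K_i) = 14.06 / 764.3 = 0.01840 m/day.
Q = K_eq · A · (Δh/L) = 0.01840 × 2410 × (3.32/14.06) = 10.47 m³/day.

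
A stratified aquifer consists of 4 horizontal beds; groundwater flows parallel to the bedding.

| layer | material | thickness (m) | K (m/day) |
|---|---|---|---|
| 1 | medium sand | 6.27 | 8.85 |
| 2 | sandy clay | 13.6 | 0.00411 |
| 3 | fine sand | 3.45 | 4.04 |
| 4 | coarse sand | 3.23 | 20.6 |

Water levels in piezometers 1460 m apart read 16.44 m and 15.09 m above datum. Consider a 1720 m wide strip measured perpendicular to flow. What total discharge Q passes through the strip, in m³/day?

Flow is parallel to layering, so each bed carries its own Darcy discharge and the transmissivities add.
Σ(K_i·b_i) = 8.85×6.27 + 0.00411×13.6 + 4.04×3.45 + 20.6×3.23 = 136.0 m²/day.
Hydraulic gradient i = (16.44 − 15.09) / 1460 = 1.35 / 1460 = 0.0009247.
Q = Σ(K_i·b_i) · W · i = 136.0 × 1720 × 0.0009247 = 216.3 m³/day.

216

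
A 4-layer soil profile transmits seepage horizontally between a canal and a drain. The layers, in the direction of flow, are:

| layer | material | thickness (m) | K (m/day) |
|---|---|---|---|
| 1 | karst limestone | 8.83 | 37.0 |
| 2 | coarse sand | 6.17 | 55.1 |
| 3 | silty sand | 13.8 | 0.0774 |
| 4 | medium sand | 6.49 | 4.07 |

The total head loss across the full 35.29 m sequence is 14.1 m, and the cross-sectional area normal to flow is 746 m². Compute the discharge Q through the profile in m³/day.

58.4

Flow is perpendicular to layering, so the layers act in series and the equivalent K is the thickness-weighted harmonic mean.
Total thickness L = 8.83 + 6.17 + 13.8 + 6.49 = 35.29 m.
Σ(b_i/K_i) = 8.83/37.0 + 6.17/55.1 + 13.8/0.0774 + 6.49/4.07 = 180.2 d.
K_eq = L / Σ(b_i/K_i) = 35.29 / 180.2 = 0.1958 m/day.
Q = K_eq · A · (Δh/L) = 0.1958 × 746 × (14.1/35.29) = 58.36 m³/day.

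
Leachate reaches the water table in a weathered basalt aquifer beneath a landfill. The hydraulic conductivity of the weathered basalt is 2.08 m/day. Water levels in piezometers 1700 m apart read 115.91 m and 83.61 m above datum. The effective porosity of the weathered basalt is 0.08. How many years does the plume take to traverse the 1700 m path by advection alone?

Hydraulic gradient i = (115.91 − 83.61) / 1700 = 32.3 / 1700 = 0.01900.
Darcy flux q = K · i = 2.080 × 0.01900 = 0.03952 m/day.
Seepage velocity v = q / n_e = 0.03952 / 0.08 = 0.4940 m/day.
Travel time t = L / v = 1700 / 0.4940 = 3441 days = 9.422 years.

9.42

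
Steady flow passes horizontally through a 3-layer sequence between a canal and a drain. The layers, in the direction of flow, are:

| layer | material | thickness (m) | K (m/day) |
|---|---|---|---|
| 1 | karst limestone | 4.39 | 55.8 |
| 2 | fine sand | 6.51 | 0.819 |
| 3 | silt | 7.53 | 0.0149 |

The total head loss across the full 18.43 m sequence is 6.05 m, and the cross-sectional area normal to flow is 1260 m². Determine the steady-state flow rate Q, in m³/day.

Flow is perpendicular to layering, so the layers act in series and the equivalent K is the thickness-weighted harmonic mean.
Total thickness L = 4.39 + 6.51 + 7.53 = 18.43 m.
Σ(b_i/K_i) = 4.39/55.8 + 6.51/0.819 + 7.53/0.0149 = 513.4 d.
K_eq = L / Σ(b_i/K_i) = 18.43 / 513.4 = 0.03590 m/day.
Q = K_eq · A · (Δh/L) = 0.03590 × 1260 × (6.05/18.43) = 14.85 m³/day.

14.8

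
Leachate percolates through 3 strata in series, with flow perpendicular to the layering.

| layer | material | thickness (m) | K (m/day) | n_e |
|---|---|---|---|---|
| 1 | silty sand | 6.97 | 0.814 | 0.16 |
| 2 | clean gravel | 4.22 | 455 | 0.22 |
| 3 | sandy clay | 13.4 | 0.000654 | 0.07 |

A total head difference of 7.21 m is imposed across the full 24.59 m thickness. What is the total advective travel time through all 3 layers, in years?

23.2

With flow normal to the layers, continuity requires the same specific discharge q through every layer.
Σ(b_i/K_i) = 6.97/0.814 + 4.22/455 + 13.4/0.000654 = 20498 d.
q = Δh / Σ(b_i/K_i) = 7.21 / 20498 = 0.0003517 m/day.
In each layer the seepage velocity is v_i = q/n_i, so the layer transit time is t_i = b_i·n_i / q:
  layer 1 (silty sand): t_1 = 6.97 × 0.16 / 0.0003517 = 3170 d
  layer 2 (clean gravel): t_2 = 4.22 × 0.22 / 0.0003517 = 2639 d
  layer 3 (sandy clay): t_3 = 13.4 × 0.07 / 0.0003517 = 2667 d
Total t = Σ t_i = 8477 days = 23.21 years.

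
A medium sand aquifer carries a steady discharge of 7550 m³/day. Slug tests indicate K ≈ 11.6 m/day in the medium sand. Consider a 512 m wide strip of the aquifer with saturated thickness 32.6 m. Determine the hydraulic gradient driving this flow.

Cross-sectional area A = 512 × 32.6 = 16691 m².
From Q = K·A·i, i = Q / (K·A) = 7550 / (11.60 × 16691) = 0.03899.

0.0390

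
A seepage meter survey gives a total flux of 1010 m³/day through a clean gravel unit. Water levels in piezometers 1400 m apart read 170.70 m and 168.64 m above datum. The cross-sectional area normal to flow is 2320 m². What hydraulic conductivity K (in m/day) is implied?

Hydraulic gradient i = (170.70 − 168.64) / 1400 = 2.06 / 1400 = 0.001471.
From Q = K·A·i, K = Q / (A·i) = 1010 / (2320 × 0.001471) = 295.9 m/day.

296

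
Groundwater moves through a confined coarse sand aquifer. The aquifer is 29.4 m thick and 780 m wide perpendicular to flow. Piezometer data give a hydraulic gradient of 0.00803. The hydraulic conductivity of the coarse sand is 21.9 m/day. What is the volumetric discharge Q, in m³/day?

4030

Cross-sectional area A = 780 × 29.4 = 22932 m².
Hydraulic gradient i = 0.00803.
Darcy's law: Q = K · A · i = 21.90 × 22932 × 0.008030 = 4033 m³/day.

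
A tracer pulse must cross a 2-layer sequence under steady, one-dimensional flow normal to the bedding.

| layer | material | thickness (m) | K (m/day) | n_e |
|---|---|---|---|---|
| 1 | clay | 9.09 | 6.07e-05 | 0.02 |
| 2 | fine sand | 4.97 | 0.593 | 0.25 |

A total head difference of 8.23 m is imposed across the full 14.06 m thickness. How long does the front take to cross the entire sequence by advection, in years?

With flow normal to the layers, continuity requires the same specific discharge q through every layer.
Σ(b_i/K_i) = 9.09/6.07e-05 + 4.97/0.593 = 1.498e+05 d.
q = Δh / Σ(b_i/K_i) = 8.23 / 1.498e+05 = 5.495e-05 m/day.
In each layer the seepage velocity is v_i = q/n_i, so the layer transit time is t_i = b_i·n_i / q:
  layer 1 (clay): t_1 = 9.09 × 0.02 / 5.495e-05 = 3308 d
  layer 2 (fine sand): t_2 = 4.97 × 0.25 / 5.495e-05 = 22610 d
Total t = Σ t_i = 25918 days = 70.96 years.

71.0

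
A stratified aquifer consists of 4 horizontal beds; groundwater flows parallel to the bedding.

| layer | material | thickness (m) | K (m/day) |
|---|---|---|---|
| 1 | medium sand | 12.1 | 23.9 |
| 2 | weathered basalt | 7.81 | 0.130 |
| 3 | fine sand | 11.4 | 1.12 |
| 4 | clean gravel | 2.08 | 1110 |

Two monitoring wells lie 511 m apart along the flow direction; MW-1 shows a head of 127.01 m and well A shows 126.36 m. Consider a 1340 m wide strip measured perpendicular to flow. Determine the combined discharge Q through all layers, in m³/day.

4450

Flow is parallel to layering, so each bed carries its own Darcy discharge and the transmissivities add.
Σ(K_i·b_i) = 23.9×12.1 + 0.130×7.81 + 1.12×11.4 + 1110×2.08 = 2612 m²/day.
Hydraulic gradient i = (127.01 − 126.36) / 511 = 0.65 / 511 = 0.001272.
Q = Σ(K_i·b_i) · W · i = 2612 × 1340 × 0.001272 = 4452 m³/day.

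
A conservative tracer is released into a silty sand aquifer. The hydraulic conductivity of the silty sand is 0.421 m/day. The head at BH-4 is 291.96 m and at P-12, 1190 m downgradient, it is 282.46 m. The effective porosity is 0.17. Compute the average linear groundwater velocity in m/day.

Hydraulic gradient i = (291.96 − 282.46) / 1190 = 9.5 / 1190 = 0.007983.
Darcy flux q = K · i = 0.4210 × 0.007983 = 0.003361 m/day.
Seepage velocity v = q / n_e = 0.003361 / 0.17 = 0.01977 m/day.

0.0198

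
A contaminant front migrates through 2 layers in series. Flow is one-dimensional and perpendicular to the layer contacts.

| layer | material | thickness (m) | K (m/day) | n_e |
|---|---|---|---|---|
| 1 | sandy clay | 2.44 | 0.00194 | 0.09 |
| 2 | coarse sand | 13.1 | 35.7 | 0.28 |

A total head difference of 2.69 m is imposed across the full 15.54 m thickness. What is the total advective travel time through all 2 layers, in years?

With flow normal to the layers, continuity requires the same specific discharge q through every layer.
Σ(b_i/K_i) = 2.44/0.00194 + 13.1/35.7 = 1258 d.
q = Δh / Σ(b_i/K_i) = 2.69 / 1258 = 0.002138 m/day.
In each layer the seepage velocity is v_i = q/n_i, so the layer transit time is t_i = b_i·n_i / q:
  layer 1 (sandy clay): t_1 = 2.44 × 0.09 / 0.002138 = 102.7 d
  layer 2 (coarse sand): t_2 = 13.1 × 0.28 / 0.002138 = 1716 d
Total t = Σ t_i = 1818 days = 4.978 years.

4.98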